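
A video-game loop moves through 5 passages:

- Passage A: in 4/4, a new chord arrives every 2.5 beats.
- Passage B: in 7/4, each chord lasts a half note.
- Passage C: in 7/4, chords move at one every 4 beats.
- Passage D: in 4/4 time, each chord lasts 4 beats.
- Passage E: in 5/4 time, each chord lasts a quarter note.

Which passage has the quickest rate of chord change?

A: 4/2.5 = 1.6 chords/bar.
B: 7/2 = 3.5 chords/bar.
C: 7/4 = 1.75 chords/bar.
D: 4/4 = 1 chord/bar.
E: 5/1 = 5 chords/bar.
Fastest is E at 5 chords/bar.

Passage E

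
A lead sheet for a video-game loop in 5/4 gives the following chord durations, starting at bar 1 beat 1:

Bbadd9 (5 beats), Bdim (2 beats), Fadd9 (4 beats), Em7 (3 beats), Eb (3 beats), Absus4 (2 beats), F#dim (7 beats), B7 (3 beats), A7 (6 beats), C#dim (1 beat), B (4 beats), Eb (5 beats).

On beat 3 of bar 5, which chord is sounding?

Beat 3 of bar 5 is beat (5−1)×5 + 3 = 23 overall.
Running totals: Bbadd9 ends at 5, Bdim ends at 7, Fadd9 ends at 11, Em7 ends at 14, Eb ends at 17, Absus4 ends at 19, F#dim ends at 26.
Beat 23 falls within F#dim.

F#dim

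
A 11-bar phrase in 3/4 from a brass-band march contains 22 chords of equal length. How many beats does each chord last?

11 bars × 3 beats/bar = 33 beats total.
33 beats ÷ 22 chords = 1.5 beats per chord.
(That is a dotted quarter note.)

1.5 beats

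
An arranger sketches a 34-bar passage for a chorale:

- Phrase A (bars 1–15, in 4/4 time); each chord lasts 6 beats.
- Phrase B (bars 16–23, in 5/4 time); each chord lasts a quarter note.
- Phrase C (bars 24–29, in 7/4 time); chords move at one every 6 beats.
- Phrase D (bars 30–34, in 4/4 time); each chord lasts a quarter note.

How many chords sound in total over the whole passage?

77 chords

A has 60 beats and chords last 6 each, so 10 chords.
B has 40 beats and chords last 1 each, so 40 chords.
C has 42 beats and chords last 6 each, so 7 chords.
D has 20 beats and chords last 1 each, so 20 chords.
Total: 10 + 40 + 7 + 20 = 77.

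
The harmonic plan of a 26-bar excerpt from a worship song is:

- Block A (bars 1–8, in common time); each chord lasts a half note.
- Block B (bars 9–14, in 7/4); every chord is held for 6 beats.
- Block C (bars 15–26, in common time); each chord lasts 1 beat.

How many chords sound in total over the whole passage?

A: 8·4 = 32 beats, 32/2 = 16 chords.
B: 6·7 = 42 beats, 42/6 = 7 chords.
C: 12·4 = 48 beats, 48/1 = 48 chords.
Total: 16 + 7 + 48 = 71.

71 chords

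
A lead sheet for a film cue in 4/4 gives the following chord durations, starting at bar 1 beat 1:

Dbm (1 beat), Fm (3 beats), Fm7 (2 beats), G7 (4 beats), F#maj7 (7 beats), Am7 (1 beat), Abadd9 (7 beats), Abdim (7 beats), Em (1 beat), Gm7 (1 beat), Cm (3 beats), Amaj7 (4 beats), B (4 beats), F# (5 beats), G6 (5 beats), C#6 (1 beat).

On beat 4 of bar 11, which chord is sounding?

B

Beat 4 of bar 11 is beat (11−1)×4 + 4 = 44 overall.
Running totals: Dbm ends at 1, Fm ends at 4, Fm7 ends at 6, G7 ends at 10, F#maj7 ends at 17, Am7 ends at 18, Abadd9 ends at 25, Abdim ends at 32, Em ends at 33, Gm7 ends at 34, Cm ends at 37, Amaj7 ends at 41, B ends at 45.
Beat 44 falls within B.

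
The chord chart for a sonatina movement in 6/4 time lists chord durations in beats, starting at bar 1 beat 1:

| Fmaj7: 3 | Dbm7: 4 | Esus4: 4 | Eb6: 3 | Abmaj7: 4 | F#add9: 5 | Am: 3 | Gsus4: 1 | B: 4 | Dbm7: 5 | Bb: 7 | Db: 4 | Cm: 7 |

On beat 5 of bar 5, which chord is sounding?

B

Beat 5 of bar 5 is beat (5−1)×6 + 5 = 29 overall.
Running totals: Fmaj7 ends at 3, Dbm7 ends at 7, Esus4 ends at 11, Eb6 ends at 14, Abmaj7 ends at 18, F#add9 ends at 23, Am ends at 26, Gsus4 ends at 27, B ends at 31.
Beat 29 falls within B.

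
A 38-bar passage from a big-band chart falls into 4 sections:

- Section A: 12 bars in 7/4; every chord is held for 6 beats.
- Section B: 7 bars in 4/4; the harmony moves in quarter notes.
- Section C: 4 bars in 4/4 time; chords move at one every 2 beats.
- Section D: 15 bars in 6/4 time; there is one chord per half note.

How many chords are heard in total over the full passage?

95 chords

A: 12·7 = 84 beats, 84/6 = 14 chords.
B: 7·4 = 28 beats, 28/1 = 28 chords.
C: 4·4 = 16 beats, 16/2 = 8 chords.
D: 15·6 = 90 beats, 90/2 = 45 chords.
Total: 14 + 28 + 8 + 45 = 95.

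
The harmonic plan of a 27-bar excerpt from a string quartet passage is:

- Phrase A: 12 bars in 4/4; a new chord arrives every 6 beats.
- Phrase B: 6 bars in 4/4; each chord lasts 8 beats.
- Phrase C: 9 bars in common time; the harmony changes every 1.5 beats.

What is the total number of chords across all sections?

A: 12 bars × 4 beats = 48 beats; 6 beats/chord → 8 chords.
B: 6 bars × 4 beats = 24 beats; 8 beats/chord → 3 chords.
C: 9 bars × 4 beats = 36 beats; 1.5 beats/chord → 24 chords.
Total: 8 + 3 + 24 = 35.

35 chords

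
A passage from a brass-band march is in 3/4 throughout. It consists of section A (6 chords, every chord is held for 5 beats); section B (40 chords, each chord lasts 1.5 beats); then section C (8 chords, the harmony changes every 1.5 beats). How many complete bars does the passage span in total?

A: 6 × 5 = 30 beats = 10 bars.
B: 40 × 1.5 = 60 beats = 20 bars.
C: 8 × 1.5 = 12 beats = 4 bars.
Total: 10 + 20 + 4 = 34 bars.

34 bars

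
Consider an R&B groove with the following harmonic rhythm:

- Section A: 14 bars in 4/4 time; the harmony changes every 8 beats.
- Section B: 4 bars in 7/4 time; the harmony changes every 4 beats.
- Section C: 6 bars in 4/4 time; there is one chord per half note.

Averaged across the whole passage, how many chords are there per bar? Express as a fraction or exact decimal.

A: 14 bars of 4 beats is 56 beats; at 8 beats each that's 7 chords.
B: 4 bars of 7 beats is 28 beats; at 4 beats each that's 7 chords.
C: 6 bars of 4 beats is 24 beats; at 2 beats each that's 12 chords.
Overall: 26 chords over 24 bars → 26/24 = 13/12 chords per bar.

13/12 chords per bar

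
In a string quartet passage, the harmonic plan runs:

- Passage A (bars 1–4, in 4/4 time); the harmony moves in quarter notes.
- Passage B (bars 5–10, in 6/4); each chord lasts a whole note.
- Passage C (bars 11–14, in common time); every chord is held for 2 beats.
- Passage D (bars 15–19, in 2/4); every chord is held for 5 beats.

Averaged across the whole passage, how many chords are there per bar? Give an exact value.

A: 4 × 4 = 16 beats ÷ 1 = 16 chords.
B: 6 × 6 = 36 beats ÷ 4 = 9 chords.
C: 4 × 4 = 16 beats ÷ 2 = 8 chords.
D: 5 × 2 = 10 beats ÷ 5 = 2 chords.
Overall: 35 chords over 19 bars → 35/19 = 35/19 chords per bar.

35/19 chords per bar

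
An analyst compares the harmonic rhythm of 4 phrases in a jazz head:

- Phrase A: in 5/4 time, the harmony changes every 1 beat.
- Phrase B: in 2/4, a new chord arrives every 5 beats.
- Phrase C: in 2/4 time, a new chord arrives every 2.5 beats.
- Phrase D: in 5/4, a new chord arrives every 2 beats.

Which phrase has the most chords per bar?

A: 5/1 = 5 chords/bar.
B: 2/5 = 0.4 chords/bar.
C: 2/2.5 = 0.8 chords/bar.
D: 5/2 = 2.5 chords/bar.
Fastest is A at 5 chords/bar.

Phrase A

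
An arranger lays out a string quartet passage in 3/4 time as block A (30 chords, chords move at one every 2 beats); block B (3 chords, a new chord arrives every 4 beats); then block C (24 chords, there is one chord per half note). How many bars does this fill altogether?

A: 30 × 2 = 60 beats = 20 bars.
B: 3 × 4 = 12 beats = 4 bars.
C: 24 × 2 = 48 beats = 16 bars.
Total: 20 + 4 + 16 = 40 bars.

40 bars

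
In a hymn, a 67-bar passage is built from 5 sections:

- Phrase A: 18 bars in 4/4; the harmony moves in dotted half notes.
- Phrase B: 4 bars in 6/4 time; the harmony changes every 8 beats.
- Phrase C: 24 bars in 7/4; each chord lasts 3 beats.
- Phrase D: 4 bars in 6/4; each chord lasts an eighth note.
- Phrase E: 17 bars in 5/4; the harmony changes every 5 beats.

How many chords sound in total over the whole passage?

A: 18·4 = 72 beats, 72/3 = 24 chords.
B: 4·6 = 24 beats, 24/8 = 3 chords.
C: 24·7 = 168 beats, 168/3 = 56 chords.
D: 4·6 = 24 beats, 24/0.5 = 48 chords.
E: 17·5 = 85 beats, 85/5 = 17 chords.
Total: 24 + 3 + 56 + 48 + 17 = 148.

148 chords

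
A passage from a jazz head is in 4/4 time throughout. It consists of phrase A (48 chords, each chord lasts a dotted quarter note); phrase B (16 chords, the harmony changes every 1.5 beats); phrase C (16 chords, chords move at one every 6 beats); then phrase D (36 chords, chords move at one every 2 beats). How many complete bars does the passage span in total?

66 bars

A: 48 × 1.5 = 72 beats = 18 bars.
B: 16 × 1.5 = 24 beats = 6 bars.
C: 16 × 6 = 96 beats = 24 bars.
D: 36 × 2 = 72 beats = 18 bars.
Total: 18 + 6 + 24 + 18 = 66 bars.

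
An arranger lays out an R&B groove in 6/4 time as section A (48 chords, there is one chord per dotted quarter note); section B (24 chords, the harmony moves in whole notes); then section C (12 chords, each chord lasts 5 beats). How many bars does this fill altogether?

38 bars

A: 48 × 1.5 = 72 beats = 12 bars.
B: 24 × 4 = 96 beats = 16 bars.
C: 12 × 5 = 60 beats = 10 bars.
Total: 12 + 16 + 10 = 38 bars.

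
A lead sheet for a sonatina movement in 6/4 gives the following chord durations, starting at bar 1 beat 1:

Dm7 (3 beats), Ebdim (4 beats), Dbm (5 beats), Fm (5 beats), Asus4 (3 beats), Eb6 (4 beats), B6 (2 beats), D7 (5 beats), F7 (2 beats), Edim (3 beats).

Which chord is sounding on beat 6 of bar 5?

Beat 6 of bar 5 is beat (5−1)×6 + 6 = 30 overall.
Running totals: Dm7 ends at 3, Ebdim ends at 7, Dbm ends at 12, Fm ends at 17, Asus4 ends at 20, Eb6 ends at 24, B6 ends at 26, D7 ends at 31.
Beat 30 falls within D7.

D7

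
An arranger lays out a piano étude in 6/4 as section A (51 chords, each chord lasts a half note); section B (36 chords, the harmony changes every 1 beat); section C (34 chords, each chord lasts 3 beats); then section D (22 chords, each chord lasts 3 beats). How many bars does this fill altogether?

A: 51 × 2 = 102 beats = 17 bars.
B: 36 × 1 = 36 beats = 6 bars.
C: 34 × 3 = 102 beats = 17 bars.
D: 22 × 3 = 66 beats = 11 bars.
Total: 17 + 6 + 17 + 11 = 51 bars.

51 bars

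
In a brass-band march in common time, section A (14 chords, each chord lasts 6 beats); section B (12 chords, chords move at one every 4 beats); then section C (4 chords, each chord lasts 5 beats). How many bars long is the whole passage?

A: 14 × 6 = 84 beats = 21 bars.
B: 12 × 4 = 48 beats = 12 bars.
C: 4 × 5 = 20 beats = 5 bars.
Total: 21 + 12 + 5 = 38 bars.

38 bars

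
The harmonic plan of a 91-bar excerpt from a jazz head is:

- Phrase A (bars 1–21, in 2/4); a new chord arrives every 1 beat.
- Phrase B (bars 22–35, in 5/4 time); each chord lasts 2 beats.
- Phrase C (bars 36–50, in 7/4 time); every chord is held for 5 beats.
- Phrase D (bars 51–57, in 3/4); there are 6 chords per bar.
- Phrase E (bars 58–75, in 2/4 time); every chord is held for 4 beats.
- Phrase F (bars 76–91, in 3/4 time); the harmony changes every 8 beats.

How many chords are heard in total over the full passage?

155 chords

A: 21 bars × 2 beats = 42 beats; 1 beat/chord → 42 chords.
B: 14 bars × 5 beats = 70 beats; 2 beats/chord → 35 chords.
C: 15 bars × 7 beats = 105 beats; 5 beats/chord → 21 chords.
D: 7 bars × 3 beats = 21 beats; 0.5 beats/chord → 42 chords.
E: 18 bars × 2 beats = 36 beats; 4 beats/chord → 9 chords.
F: 16 bars × 3 beats = 48 beats; 8 beats/chord → 6 chords.
Total: 42 + 35 + 21 + 42 + 9 + 6 = 155.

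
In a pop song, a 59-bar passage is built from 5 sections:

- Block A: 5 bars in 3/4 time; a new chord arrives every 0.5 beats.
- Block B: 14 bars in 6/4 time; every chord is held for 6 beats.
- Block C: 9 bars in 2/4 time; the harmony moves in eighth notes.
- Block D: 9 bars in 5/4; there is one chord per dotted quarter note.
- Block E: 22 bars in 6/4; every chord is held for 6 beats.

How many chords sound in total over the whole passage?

A has 15 beats and chords last 0.5 each, so 30 chords.
B has 84 beats and chords last 6 each, so 14 chords.
C has 18 beats and chords last 0.5 each, so 36 chords.
D has 45 beats and chords last 1.5 each, so 30 chords.
E has 132 beats and chords last 6 each, so 22 chords.
Total: 30 + 14 + 36 + 30 + 22 = 132.

132 chords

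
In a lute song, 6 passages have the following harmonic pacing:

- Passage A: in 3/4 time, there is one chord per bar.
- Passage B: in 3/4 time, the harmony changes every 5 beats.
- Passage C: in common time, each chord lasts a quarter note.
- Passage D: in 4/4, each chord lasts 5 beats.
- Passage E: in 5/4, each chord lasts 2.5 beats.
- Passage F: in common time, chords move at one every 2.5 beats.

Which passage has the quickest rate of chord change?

Passage C

A: 3/3 = 1 chord/bar.
B: 3/5 = 0.6 chords/bar.
C: 4/1 = 4 chords/bar.
D: 4/5 = 0.8 chords/bar.
E: 5/2.5 = 2 chords/bar.
F: 4/2.5 = 1.6 chords/bar.
Fastest is C at 4 chords/bar.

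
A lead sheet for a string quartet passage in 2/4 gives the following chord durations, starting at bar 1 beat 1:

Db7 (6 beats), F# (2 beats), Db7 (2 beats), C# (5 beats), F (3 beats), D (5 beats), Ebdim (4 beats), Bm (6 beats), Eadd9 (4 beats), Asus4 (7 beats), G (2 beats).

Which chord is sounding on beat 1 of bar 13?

Beat 1 of bar 13 is beat (13−1)×2 + 1 = 25 overall.
Running totals: Db7 ends at 6, F# ends at 8, Db7 ends at 10, C# ends at 15, F ends at 18, D ends at 23, Ebdim ends at 27.
Beat 25 falls within Ebdim.

Ebdim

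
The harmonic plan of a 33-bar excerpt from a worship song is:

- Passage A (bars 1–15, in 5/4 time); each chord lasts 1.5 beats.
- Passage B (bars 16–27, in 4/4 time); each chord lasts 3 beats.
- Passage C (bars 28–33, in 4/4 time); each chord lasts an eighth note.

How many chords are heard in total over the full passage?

114 chords

A: 15 bars × 5 beats = 75 beats; 1.5 beats/chord → 50 chords.
B: 12 bars × 4 beats = 48 beats; 3 beats/chord → 16 chords.
C: 6 bars × 4 beats = 24 beats; 0.5 beats/chord → 48 chords.
Total: 50 + 16 + 48 = 114.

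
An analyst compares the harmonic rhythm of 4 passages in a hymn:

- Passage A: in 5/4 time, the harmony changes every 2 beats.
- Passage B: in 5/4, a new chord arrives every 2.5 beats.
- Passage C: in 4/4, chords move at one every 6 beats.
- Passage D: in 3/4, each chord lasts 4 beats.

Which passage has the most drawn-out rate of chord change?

A: 5 beats/bar ÷ 2 beats/chord = 2.5 chords/bar.
B: 5 beats/bar ÷ 2.5 beats/chord = 2 chords/bar.
C: 4 beats/bar ÷ 6 beats/chord = 2/3 chords/bar.
D: 3 beats/bar ÷ 4 beats/chord = 0.75 chords/bar.
Slowest is C at 2/3 chords/bar.

Passage C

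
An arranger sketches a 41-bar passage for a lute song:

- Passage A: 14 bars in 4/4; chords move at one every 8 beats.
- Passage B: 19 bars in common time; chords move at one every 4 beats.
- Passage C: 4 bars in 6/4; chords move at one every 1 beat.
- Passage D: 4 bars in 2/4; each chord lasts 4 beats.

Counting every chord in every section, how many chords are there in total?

52 chords

A: 14 bars × 4 beats = 56 beats; 8 beats/chord → 7 chords.
B: 19 bars × 4 beats = 76 beats; 4 beats/chord → 19 chords.
C: 4 bars × 6 beats = 24 beats; 1 beat/chord → 24 chords.
D: 4 bars × 2 beats = 8 beats; 4 beats/chord → 2 chords.
Total: 7 + 19 + 24 + 2 = 52.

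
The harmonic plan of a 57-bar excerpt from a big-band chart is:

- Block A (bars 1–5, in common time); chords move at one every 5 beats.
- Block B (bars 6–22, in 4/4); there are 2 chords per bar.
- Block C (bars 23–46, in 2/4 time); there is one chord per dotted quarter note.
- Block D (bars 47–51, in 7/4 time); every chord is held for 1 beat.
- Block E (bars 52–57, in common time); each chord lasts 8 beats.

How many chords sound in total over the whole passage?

108 chords

A: 5·4 = 20 beats, 20/5 = 4 chords.
B: 17·4 = 68 beats, 68/2 = 34 chords.
C: 24·2 = 48 beats, 48/1.5 = 32 chords.
D: 5·7 = 35 beats, 35/1 = 35 chords.
E: 6·4 = 24 beats, 24/8 = 3 chords.
Total: 4 + 34 + 32 + 35 + 3 = 108.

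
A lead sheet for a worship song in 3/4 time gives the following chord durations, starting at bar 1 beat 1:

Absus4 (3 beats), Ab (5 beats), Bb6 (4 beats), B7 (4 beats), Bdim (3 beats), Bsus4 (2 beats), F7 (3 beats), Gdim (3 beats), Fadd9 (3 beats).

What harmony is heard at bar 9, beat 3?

Beat 3 of bar 9 is beat (9−1)×3 + 3 = 27 overall.
Running totals: Absus4 ends at 3, Ab ends at 8, Bb6 ends at 12, B7 ends at 16, Bdim ends at 19, Bsus4 ends at 21, F7 ends at 24, Gdim ends at 27.
Beat 27 falls within Gdim.

Gdim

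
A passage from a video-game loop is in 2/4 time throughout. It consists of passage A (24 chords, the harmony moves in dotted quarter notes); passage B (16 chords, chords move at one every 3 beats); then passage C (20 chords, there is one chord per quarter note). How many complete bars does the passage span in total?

A: 24 × 1.5 = 36 beats = 18 bars.
B: 16 × 3 = 48 beats = 24 bars.
C: 20 × 1 = 20 beats = 10 bars.
Total: 18 + 24 + 10 = 52 bars.

52 bars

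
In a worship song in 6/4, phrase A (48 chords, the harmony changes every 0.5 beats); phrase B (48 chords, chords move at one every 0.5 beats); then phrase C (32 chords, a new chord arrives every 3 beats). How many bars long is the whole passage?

A: 48 × 0.5 = 24 beats = 4 bars.
B: 48 × 0.5 = 24 beats = 4 bars.
C: 32 × 3 = 96 beats = 16 bars.
Total: 4 + 4 + 16 = 24 bars.

24 bars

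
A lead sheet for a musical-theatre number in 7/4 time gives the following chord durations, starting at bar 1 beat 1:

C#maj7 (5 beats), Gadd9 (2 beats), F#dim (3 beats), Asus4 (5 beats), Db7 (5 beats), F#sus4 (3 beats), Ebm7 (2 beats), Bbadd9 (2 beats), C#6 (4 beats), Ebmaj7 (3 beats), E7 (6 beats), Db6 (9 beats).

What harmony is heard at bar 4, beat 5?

Bbadd9

Beat 5 of bar 4 is beat (4−1)×7 + 5 = 26 overall.
Running totals: C#maj7 ends at 5, Gadd9 ends at 7, F#dim ends at 10, Asus4 ends at 15, Db7 ends at 20, F#sus4 ends at 23, Ebm7 ends at 25, Bbadd9 ends at 27.
Beat 26 falls within Bbadd9.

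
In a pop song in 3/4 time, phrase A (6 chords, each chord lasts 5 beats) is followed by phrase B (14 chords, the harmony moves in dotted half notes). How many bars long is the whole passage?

A: 6 × 5 = 30 beats = 10 bars.
B: 14 × 3 = 42 beats = 14 bars.
Total: 10 + 14 = 24 bars.

24 bars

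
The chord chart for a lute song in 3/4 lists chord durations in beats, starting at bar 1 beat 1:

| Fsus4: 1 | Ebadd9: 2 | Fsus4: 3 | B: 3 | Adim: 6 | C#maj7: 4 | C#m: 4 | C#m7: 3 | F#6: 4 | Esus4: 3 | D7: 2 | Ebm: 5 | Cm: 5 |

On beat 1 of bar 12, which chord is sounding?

Beat 1 of bar 12 is beat (12−1)×3 + 1 = 34 overall.
Running totals: Fsus4 ends at 1, Ebadd9 ends at 3, Fsus4 ends at 6, B ends at 9, Adim ends at 15, C#maj7 ends at 19, C#m ends at 23, C#m7 ends at 26, F#6 ends at 30, Esus4 ends at 33, D7 ends at 35.
Beat 34 falls within D7.

D7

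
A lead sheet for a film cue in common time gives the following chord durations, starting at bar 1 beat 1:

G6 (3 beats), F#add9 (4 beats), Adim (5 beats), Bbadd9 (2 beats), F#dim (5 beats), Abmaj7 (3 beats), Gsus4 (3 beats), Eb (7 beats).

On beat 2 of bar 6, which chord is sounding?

Beat 2 of bar 6 is beat (6−1)×4 + 2 = 22 overall.
Running totals: G6 ends at 3, F#add9 ends at 7, Adim ends at 12, Bbadd9 ends at 14, F#dim ends at 19, Abmaj7 ends at 22.
Beat 22 falls within Abmaj7.

Abmaj7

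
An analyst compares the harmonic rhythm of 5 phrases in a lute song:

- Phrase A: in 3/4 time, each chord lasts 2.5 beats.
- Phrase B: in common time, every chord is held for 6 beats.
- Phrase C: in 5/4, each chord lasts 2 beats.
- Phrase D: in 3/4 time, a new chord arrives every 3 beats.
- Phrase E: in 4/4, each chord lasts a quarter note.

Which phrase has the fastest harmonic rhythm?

Phrase E

A: each chord is 2.5 beats in 3/4, so 1.2 per bar.
B: each chord is 6 beats in 4/4, so 2/3 per bar.
C: each chord is 2 beats in 5/4, so 2.5 per bar.
D: each chord is 3 beats in 3/4, so 1 per bar.
E: each chord is 1 beat in 4/4, so 4 per bar.
Fastest is E at 4 chords/bar.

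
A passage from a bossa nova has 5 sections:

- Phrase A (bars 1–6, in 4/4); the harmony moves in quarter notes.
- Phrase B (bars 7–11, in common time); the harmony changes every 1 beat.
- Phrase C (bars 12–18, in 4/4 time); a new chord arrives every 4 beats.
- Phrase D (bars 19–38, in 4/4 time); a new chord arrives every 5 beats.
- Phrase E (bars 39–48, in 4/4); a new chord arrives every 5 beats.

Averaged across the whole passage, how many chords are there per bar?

A: 6 bars of 4 beats is 24 beats; at 1 beat each that's 24 chords.
B: 5 bars of 4 beats is 20 beats; at 1 beat each that's 20 chords.
C: 7 bars of 4 beats is 28 beats; at 4 beats each that's 7 chords.
D: 20 bars of 4 beats is 80 beats; at 5 beats each that's 16 chords.
E: 10 bars of 4 beats is 40 beats; at 5 beats each that's 8 chords.
Overall: 75 chords over 48 bars → 75/48 = 25/16 chords per bar.

25/16 chords per bar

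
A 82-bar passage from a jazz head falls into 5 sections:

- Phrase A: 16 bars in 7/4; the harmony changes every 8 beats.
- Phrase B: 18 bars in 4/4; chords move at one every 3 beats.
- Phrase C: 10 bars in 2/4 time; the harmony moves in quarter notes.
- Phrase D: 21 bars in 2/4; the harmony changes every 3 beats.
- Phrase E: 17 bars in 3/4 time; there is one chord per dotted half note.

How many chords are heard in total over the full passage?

A: 16 bars × 7 beats = 112 beats; 8 beats/chord → 14 chords.
B: 18 bars × 4 beats = 72 beats; 3 beats/chord → 24 chords.
C: 10 bars × 2 beats = 20 beats; 1 beat/chord → 20 chords.
D: 21 bars × 2 beats = 42 beats; 3 beats/chord → 14 chords.
E: 17 bars × 3 beats = 51 beats; 3 beats/chord → 17 chords.
Total: 14 + 24 + 20 + 14 + 17 = 89.

89 chords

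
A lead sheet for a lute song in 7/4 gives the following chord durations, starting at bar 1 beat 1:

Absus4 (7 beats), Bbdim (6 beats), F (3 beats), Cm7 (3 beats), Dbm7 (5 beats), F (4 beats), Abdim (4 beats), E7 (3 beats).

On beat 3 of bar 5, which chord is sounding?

Abdim

Beat 3 of bar 5 is beat (5−1)×7 + 3 = 31 overall.
Running totals: Absus4 ends at 7, Bbdim ends at 13, F ends at 16, Cm7 ends at 19, Dbm7 ends at 24, F ends at 28, Abdim ends at 32.
Beat 31 falls within Abdim.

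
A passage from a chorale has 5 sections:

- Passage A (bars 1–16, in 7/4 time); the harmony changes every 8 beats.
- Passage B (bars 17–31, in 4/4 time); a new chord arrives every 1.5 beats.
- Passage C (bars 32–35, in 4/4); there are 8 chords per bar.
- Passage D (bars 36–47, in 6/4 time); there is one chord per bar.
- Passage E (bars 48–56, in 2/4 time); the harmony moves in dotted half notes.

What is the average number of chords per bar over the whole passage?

A: 16 bars of 7 beats is 112 beats; at 8 beats each that's 14 chords.
B: 15 bars of 4 beats is 60 beats; at 1.5 beats each that's 40 chords.
C: 4 bars of 4 beats is 16 beats; at 0.5 beats each that's 32 chords.
D: 12 bars of 6 beats is 72 beats; at 6 beats each that's 12 chords.
E: 9 bars of 2 beats is 18 beats; at 3 beats each that's 6 chords.
Overall: 104 chords over 56 bars → 104/56 = 13/7 chords per bar.

13/7 chords per bar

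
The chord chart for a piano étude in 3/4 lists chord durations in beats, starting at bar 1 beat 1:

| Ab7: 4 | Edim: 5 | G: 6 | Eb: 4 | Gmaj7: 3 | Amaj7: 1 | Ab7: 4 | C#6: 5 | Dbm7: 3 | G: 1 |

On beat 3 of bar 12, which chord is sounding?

Beat 3 of bar 12 is beat (12−1)×3 + 3 = 36 overall.
Running totals: Ab7 ends at 4, Edim ends at 9, G ends at 15, Eb ends at 19, Gmaj7 ends at 22, Amaj7 ends at 23, Ab7 ends at 27, C#6 ends at 32, Dbm7 ends at 35, G ends at 36.
Beat 36 falls within G.

G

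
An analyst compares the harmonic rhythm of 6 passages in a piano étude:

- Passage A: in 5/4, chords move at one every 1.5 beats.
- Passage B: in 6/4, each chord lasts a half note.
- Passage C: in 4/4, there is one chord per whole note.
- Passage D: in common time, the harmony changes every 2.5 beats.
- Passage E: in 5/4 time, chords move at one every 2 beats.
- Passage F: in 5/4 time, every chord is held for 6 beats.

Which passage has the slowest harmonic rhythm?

Passage F

A: 5/1.5 = 10/3 chords/bar.
B: 6/2 = 3 chords/bar.
C: 4/4 = 1 chord/bar.
D: 4/2.5 = 1.6 chords/bar.
E: 5/2 = 2.5 chords/bar.
F: 5/6 = 5/6 chords/bar.
Slowest is F at 5/6 chords/bar.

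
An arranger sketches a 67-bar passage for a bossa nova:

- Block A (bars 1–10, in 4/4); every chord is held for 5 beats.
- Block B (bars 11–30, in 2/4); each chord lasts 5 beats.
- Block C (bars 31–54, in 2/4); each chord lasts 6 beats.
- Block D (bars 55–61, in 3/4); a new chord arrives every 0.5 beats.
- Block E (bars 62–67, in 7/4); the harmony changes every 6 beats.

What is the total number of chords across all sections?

A has 40 beats and chords last 5 each, so 8 chords.
B has 40 beats and chords last 5 each, so 8 chords.
C has 48 beats and chords last 6 each, so 8 chords.
D has 21 beats and chords last 0.5 each, so 42 chords.
E has 42 beats and chords last 6 each, so 7 chords.
Total: 8 + 8 + 8 + 42 + 7 = 73.

73 chords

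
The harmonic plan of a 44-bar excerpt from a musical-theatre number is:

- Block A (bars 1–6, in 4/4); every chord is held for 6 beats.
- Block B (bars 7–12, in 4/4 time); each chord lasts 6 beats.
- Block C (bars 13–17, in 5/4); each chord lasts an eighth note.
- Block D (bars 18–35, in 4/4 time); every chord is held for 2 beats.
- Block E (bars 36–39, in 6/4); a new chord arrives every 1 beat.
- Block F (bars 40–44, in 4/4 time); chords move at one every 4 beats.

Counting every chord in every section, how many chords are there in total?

123 chords

A: 6 bars × 4 beats = 24 beats; 6 beats/chord → 4 chords.
B: 6 bars × 4 beats = 24 beats; 6 beats/chord → 4 chords.
C: 5 bars × 5 beats = 25 beats; 0.5 beats/chord → 50 chords.
D: 18 bars × 4 beats = 72 beats; 2 beats/chord → 36 chords.
E: 4 bars × 6 beats = 24 beats; 1 beat/chord → 24 chords.
F: 5 bars × 4 beats = 20 beats; 4 beats/chord → 5 chords.
Total: 4 + 4 + 50 + 36 + 24 + 5 = 123.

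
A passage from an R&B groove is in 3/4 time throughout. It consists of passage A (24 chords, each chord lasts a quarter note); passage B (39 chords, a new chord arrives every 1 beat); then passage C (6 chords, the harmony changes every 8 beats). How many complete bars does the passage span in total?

37 bars

A: 24 × 1 = 24 beats = 8 bars.
B: 39 × 1 = 39 beats = 13 bars.
C: 6 × 8 = 48 beats = 16 bars.
Total: 8 + 13 + 16 = 37 bars.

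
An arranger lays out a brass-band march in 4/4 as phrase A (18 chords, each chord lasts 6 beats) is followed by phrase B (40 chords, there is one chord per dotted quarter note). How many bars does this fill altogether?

A: 18 × 6 = 108 beats = 27 bars.
B: 40 × 1.5 = 60 beats = 15 bars.
Total: 27 + 15 = 42 bars.

42 bars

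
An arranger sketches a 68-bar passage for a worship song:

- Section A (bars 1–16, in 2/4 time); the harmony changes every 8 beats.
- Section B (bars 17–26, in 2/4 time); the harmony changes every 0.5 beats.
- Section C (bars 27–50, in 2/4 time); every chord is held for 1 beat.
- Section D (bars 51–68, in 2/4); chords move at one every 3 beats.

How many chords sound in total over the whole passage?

104 chords

A has 32 beats and chords last 8 each, so 4 chords.
B has 20 beats and chords last 0.5 each, so 40 chords.
C has 48 beats and chords last 1 each, so 48 chords.
D has 36 beats and chords last 3 each, so 12 chords.
Total: 4 + 40 + 48 + 12 = 104.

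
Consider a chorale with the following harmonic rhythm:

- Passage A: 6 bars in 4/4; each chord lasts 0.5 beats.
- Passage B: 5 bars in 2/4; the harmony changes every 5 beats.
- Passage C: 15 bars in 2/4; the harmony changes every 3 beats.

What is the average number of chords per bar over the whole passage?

A: 6 × 4 = 24 beats ÷ 0.5 = 48 chords.
B: 5 × 2 = 10 beats ÷ 5 = 2 chords.
C: 15 × 2 = 30 beats ÷ 3 = 10 chords.
Overall: 60 chords over 26 bars → 60/26 = 30/13 chords per bar.

30/13 chords per bar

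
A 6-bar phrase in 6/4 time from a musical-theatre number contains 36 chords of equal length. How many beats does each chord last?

1 beat

6 bars × 6 beats/bar = 36 beats total.
36 beats ÷ 36 chords = 1 beats per chord.
(That is a quarter note.)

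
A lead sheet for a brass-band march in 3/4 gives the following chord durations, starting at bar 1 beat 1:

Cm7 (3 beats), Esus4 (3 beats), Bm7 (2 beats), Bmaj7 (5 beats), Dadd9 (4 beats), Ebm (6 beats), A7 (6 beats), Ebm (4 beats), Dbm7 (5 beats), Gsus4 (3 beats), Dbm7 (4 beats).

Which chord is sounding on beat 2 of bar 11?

Ebm

Beat 2 of bar 11 is beat (11−1)×3 + 2 = 32 overall.
Running totals: Cm7 ends at 3, Esus4 ends at 6, Bm7 ends at 8, Bmaj7 ends at 13, Dadd9 ends at 17, Ebm ends at 23, A7 ends at 29, Ebm ends at 33.
Beat 32 falls within Ebm.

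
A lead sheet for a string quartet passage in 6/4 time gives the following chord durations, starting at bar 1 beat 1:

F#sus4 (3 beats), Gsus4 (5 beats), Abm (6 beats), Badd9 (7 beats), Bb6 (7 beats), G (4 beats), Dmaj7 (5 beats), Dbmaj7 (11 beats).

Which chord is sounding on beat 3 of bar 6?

Dmaj7

Beat 3 of bar 6 is beat (6−1)×6 + 3 = 33 overall.
Running totals: F#sus4 ends at 3, Gsus4 ends at 8, Abm ends at 14, Badd9 ends at 21, Bb6 ends at 28, G ends at 32, Dmaj7 ends at 37.
Beat 33 falls within Dmaj7.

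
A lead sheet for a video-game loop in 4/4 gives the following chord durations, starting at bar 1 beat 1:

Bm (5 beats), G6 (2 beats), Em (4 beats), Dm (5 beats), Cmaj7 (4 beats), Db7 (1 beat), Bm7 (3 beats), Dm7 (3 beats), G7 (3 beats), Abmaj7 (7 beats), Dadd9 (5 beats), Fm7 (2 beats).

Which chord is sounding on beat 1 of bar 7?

Dm7

Beat 1 of bar 7 is beat (7−1)×4 + 1 = 25 overall.
Running totals: Bm ends at 5, G6 ends at 7, Em ends at 11, Dm ends at 16, Cmaj7 ends at 20, Db7 ends at 21, Bm7 ends at 24, Dm7 ends at 27.
Beat 25 falls within Dm7.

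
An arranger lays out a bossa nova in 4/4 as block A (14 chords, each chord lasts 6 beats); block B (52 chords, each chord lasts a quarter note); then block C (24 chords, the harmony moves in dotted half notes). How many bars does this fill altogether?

A: 14 × 6 = 84 beats = 21 bars.
B: 52 × 1 = 52 beats = 13 bars.
C: 24 × 3 = 72 beats = 18 bars.
Total: 21 + 13 + 18 = 52 bars.

52 bars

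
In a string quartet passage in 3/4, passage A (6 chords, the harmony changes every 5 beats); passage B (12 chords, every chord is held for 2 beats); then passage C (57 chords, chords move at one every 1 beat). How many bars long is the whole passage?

A: 6 × 5 = 30 beats = 10 bars.
B: 12 × 2 = 24 beats = 8 bars.
C: 57 × 1 = 57 beats = 19 bars.
Total: 10 + 8 + 19 = 37 bars.

37 bars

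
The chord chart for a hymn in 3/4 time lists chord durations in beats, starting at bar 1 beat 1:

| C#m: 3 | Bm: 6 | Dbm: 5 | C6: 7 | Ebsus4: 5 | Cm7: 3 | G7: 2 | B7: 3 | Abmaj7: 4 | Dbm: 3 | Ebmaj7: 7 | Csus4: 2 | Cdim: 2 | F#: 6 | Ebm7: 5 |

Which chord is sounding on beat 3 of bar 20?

Ebm7

Beat 3 of bar 20 is beat (20−1)×3 + 3 = 60 overall.
Running totals: C#m ends at 3, Bm ends at 9, Dbm ends at 14, C6 ends at 21, Ebsus4 ends at 26, Cm7 ends at 29, G7 ends at 31, B7 ends at 34, Abmaj7 ends at 38, Dbm ends at 41, Ebmaj7 ends at 48, Csus4 ends at 50, Cdim ends at 52, F# ends at 58, Ebm7 ends at 63.
Beat 60 falls within Ebm7.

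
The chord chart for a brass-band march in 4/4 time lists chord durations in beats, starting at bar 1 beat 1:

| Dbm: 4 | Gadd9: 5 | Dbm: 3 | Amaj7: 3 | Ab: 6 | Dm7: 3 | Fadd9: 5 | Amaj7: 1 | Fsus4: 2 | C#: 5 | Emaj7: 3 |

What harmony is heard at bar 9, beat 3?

Beat 3 of bar 9 is beat (9−1)×4 + 3 = 35 overall.
Running totals: Dbm ends at 4, Gadd9 ends at 9, Dbm ends at 12, Amaj7 ends at 15, Ab ends at 21, Dm7 ends at 24, Fadd9 ends at 29, Amaj7 ends at 30, Fsus4 ends at 32, C# ends at 37.
Beat 35 falls within C#.

C#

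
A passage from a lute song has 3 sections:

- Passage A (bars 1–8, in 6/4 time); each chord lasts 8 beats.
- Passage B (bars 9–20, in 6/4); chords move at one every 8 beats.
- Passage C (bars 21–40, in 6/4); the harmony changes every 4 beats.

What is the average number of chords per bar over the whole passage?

A: 8 × 6 = 48 beats ÷ 8 = 6 chords.
B: 12 × 6 = 72 beats ÷ 8 = 9 chords.
C: 20 × 6 = 120 beats ÷ 4 = 30 chords.
Overall: 45 chords over 40 bars → 45/40 = 1.125 chords per bar.

1.125 chords per bar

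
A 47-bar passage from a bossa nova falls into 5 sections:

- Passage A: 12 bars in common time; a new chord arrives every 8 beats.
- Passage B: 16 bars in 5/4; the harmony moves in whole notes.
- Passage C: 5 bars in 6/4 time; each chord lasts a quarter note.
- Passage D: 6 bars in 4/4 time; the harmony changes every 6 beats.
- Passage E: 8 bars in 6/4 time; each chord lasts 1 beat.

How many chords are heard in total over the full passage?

108 chords

A has 48 beats and chords last 8 each, so 6 chords.
B has 80 beats and chords last 4 each, so 20 chords.
C has 30 beats and chords last 1 each, so 30 chords.
D has 24 beats and chords last 6 each, so 4 chords.
E has 48 beats and chords last 1 each, so 48 chords.
Total: 6 + 20 + 30 + 4 + 48 = 108.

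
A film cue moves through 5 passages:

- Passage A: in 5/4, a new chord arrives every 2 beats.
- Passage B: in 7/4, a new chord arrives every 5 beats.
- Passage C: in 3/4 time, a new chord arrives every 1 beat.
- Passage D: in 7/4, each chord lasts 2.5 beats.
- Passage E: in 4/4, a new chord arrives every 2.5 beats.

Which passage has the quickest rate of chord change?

A: 5/2 = 2.5 chords/bar.
B: 7/5 = 1.4 chords/bar.
C: 3/1 = 3 chords/bar.
D: 7/2.5 = 2.8 chords/bar.
E: 4/2.5 = 1.6 chords/bar.
Fastest is C at 3 chords/bar.

Passage C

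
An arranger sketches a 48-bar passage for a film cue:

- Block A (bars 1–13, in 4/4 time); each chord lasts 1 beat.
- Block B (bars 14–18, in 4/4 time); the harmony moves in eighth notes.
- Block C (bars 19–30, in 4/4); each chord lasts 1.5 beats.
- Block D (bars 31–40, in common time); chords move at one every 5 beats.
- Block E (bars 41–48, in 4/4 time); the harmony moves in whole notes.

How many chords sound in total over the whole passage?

A: 13 bars × 4 beats = 52 beats; 1 beat/chord → 52 chords.
B: 5 bars × 4 beats = 20 beats; 0.5 beats/chord → 40 chords.
C: 12 bars × 4 beats = 48 beats; 1.5 beats/chord → 32 chords.
D: 10 bars × 4 beats = 40 beats; 5 beats/chord → 8 chords.
E: 8 bars × 4 beats = 32 beats; 4 beats/chord → 8 chords.
Total: 52 + 40 + 32 + 8 + 8 = 140.

140 chords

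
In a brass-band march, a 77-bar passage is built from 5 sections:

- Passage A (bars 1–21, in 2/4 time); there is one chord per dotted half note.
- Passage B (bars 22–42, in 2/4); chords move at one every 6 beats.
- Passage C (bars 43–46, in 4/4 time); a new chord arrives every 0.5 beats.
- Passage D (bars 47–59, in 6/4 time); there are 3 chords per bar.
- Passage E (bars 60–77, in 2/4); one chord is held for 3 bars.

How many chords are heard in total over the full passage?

A has 42 beats and chords last 3 each, so 14 chords.
B has 42 beats and chords last 6 each, so 7 chords.
C has 16 beats and chords last 0.5 each, so 32 chords.
D has 78 beats and chords last 2 each, so 39 chords.
E has 36 beats and chords last 6 each, so 6 chords.
Total: 14 + 7 + 32 + 39 + 6 = 98.

98 chords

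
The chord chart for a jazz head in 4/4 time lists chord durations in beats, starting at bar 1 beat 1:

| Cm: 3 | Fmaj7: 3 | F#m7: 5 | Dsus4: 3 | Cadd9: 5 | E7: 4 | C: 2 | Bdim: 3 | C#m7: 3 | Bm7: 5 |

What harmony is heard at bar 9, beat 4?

Beat 4 of bar 9 is beat (9−1)×4 + 4 = 36 overall.
Running totals: Cm ends at 3, Fmaj7 ends at 6, F#m7 ends at 11, Dsus4 ends at 14, Cadd9 ends at 19, E7 ends at 23, C ends at 25, Bdim ends at 28, C#m7 ends at 31, Bm7 ends at 36.
Beat 36 falls within Bm7.

Bm7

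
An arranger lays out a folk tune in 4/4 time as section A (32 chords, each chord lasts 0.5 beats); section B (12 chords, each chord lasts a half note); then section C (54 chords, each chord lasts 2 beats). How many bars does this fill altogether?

37 bars

A: 32 × 0.5 = 16 beats = 4 bars.
B: 12 × 2 = 24 beats = 6 bars.
C: 54 × 2 = 108 beats = 27 bars.
Total: 4 + 6 + 27 = 37 bars.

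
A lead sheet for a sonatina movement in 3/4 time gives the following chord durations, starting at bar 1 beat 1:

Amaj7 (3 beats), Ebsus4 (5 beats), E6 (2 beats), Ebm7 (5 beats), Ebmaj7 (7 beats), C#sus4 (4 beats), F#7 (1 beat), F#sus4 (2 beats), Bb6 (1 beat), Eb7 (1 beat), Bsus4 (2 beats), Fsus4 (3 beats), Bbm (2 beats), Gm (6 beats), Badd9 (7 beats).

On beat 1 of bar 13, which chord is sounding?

Bbm

Beat 1 of bar 13 is beat (13−1)×3 + 1 = 37 overall.
Running totals: Amaj7 ends at 3, Ebsus4 ends at 8, E6 ends at 10, Ebm7 ends at 15, Ebmaj7 ends at 22, C#sus4 ends at 26, F#7 ends at 27, F#sus4 ends at 29, Bb6 ends at 30, Eb7 ends at 31, Bsus4 ends at 33, Fsus4 ends at 36, Bbm ends at 38.
Beat 37 falls within Bbm.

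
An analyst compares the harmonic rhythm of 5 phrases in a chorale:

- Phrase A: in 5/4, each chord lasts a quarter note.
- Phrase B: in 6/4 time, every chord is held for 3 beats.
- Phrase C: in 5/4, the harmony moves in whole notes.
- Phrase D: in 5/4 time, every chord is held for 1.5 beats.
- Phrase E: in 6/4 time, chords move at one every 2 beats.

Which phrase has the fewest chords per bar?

Phrase C

A: each chord is 1 beat in 5/4, so 5 per bar.
B: each chord is 3 beats in 6/4, so 2 per bar.
C: each chord is 4 beats in 5/4, so 1.25 per bar.
D: each chord is 1.5 beats in 5/4, so 10/3 per bar.
E: each chord is 2 beats in 6/4, so 3 per bar.
Slowest is C at 1.25 chords/bar.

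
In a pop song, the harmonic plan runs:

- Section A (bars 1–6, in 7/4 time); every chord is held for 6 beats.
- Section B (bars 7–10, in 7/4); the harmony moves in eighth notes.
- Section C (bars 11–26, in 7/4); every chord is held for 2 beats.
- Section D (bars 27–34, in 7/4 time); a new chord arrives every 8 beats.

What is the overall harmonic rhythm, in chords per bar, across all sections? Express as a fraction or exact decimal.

A: 6 bars of 7 beats is 42 beats; at 6 beats each that's 7 chords.
B: 4 bars of 7 beats is 28 beats; at 0.5 beats each that's 56 chords.
C: 16 bars of 7 beats is 112 beats; at 2 beats each that's 56 chords.
D: 8 bars of 7 beats is 56 beats; at 8 beats each that's 7 chords.
Overall: 126 chords over 34 bars → 126/34 = 63/17 chords per bar.

63/17 chords per bar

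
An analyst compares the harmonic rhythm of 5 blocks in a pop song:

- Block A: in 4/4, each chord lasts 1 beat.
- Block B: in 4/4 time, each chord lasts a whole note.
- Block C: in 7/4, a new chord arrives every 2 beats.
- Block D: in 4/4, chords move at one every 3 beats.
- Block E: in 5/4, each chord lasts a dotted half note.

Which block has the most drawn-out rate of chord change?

Block B

A: 4/1 = 4 chords/bar.
B: 4/4 = 1 chord/bar.
C: 7/2 = 3.5 chords/bar.
D: 4/3 = 4/3 chords/bar.
E: 5/3 = 5/3 chords/bar.
Slowest is B at 1 chords/bar.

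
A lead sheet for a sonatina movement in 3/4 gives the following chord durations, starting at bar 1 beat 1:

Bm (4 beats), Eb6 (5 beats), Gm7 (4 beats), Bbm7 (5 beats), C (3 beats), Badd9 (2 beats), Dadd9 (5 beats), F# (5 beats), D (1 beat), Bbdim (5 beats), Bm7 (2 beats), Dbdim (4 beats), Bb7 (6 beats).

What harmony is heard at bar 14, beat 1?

Beat 1 of bar 14 is beat (14−1)×3 + 1 = 40 overall.
Running totals: Bm ends at 4, Eb6 ends at 9, Gm7 ends at 13, Bbm7 ends at 18, C ends at 21, Badd9 ends at 23, Dadd9 ends at 28, F# ends at 33, D ends at 34, Bbdim ends at 39, Bm7 ends at 41.
Beat 40 falls within Bm7.

Bm7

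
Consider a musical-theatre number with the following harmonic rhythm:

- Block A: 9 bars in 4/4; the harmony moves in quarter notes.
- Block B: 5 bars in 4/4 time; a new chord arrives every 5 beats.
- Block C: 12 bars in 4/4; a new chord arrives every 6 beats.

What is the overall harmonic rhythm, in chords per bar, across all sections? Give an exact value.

A: 9 bars of 4 beats is 36 beats; at 1 beat each that's 36 chords.
B: 5 bars of 4 beats is 20 beats; at 5 beats each that's 4 chords.
C: 12 bars of 4 beats is 48 beats; at 6 beats each that's 8 chords.
Overall: 48 chords over 26 bars → 48/26 = 24/13 chords per bar.

24/13 chords per bar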